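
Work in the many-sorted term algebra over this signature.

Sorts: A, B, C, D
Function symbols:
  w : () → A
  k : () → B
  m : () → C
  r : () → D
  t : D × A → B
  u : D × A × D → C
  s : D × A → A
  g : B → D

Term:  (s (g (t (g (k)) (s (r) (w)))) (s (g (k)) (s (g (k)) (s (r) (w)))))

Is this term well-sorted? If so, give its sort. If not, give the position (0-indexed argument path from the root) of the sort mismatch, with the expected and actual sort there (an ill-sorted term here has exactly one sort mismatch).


well-sorted; sort = A

        (k) : B
      (g (k)) : D
        (r) : D
        (w) : A
      (s (r) (w)) : A
    (t (g (k)) (s (r) (w))) : B
  (g (t (g (k)) (s (r) (w)))) : D
      (k) : B
    (g (k)) : D
        (k) : B
      (g (k)) : D
        (r) : D
        (w) : A
      (s (r) (w)) : A
    (s (g (k)) (s (r) (w))) : A
  (s (g (k)) (s (g (k)) (s (r) (w)))) : A
(s (g (t (g (k)) (s (r) (w)))) (s (g (k)) (s (g (k)) (s (r) (w))))) : A


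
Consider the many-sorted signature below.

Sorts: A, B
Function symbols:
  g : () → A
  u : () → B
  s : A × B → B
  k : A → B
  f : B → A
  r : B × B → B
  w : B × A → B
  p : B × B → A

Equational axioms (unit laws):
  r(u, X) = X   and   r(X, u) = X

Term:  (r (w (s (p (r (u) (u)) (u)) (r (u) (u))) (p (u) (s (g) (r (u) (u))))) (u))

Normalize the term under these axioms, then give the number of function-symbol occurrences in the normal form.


1. (r (w (s (p (r (u) (u)) (u)) (r (u) (u))) (p (u) (s (g) (r (u) (u))))) (u))  →  (w (s (p (r (u) (u)) (u)) (r (u) (u))) (p (u) (s (g) (r (u) (u)))))
2. (w (s (p (r (u) (u)) (u)) (r (u) (u))) (p (u) (s (g) (r (u) (u)))))  →  (w (s (p (u) (u)) (r (u) (u))) (p (u) (s (g) (r (u) (u)))))
3. (w (s (p (u) (u)) (r (u) (u))) (p (u) (s (g) (r (u) (u)))))  →  (w (s (p (u) (u)) (u)) (p (u) (s (g) (r (u) (u)))))
4. (w (s (p (u) (u)) (u)) (p (u) (s (g) (r (u) (u)))))  →  (w (s (p (u) (u)) (u)) (p (u) (s (g) (u))))
normal form: (w (s (p (u) (u)) (u)) (p (u) (s (g) (u))))

size = 11


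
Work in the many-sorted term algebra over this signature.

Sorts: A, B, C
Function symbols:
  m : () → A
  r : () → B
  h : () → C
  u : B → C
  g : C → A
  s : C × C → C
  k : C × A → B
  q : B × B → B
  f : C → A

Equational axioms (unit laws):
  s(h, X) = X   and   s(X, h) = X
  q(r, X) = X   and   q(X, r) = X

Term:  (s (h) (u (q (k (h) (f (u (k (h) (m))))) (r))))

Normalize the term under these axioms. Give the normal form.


1. (s (h) (u (q (k (h) (f (u (k (h) (m))))) (r))))  →  (u (q (k (h) (f (u (k (h) (m))))) (r)))
2. (u (q (k (h) (f (u (k (h) (m))))) (r)))  →  (u (k (h) (f (u (k (h) (m))))))

normal form = (u (k (h) (f (u (k (h) (m))))))


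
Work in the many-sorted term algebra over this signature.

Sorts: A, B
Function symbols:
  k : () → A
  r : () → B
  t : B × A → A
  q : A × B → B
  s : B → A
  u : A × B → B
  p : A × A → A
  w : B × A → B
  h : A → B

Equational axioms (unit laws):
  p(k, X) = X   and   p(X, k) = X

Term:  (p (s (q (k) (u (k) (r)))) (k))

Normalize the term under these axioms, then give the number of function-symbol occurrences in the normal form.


1. (p (s (q (k) (u (k) (r)))) (k))  →  (s (q (k) (u (k) (r))))
normal form: (s (q (k) (u (k) (r))))

size = 6


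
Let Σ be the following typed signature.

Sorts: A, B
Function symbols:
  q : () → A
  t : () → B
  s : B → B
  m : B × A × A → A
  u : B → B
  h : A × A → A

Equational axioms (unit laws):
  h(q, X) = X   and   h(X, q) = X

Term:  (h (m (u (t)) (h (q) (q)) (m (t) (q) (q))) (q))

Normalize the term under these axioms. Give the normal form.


normal form = (m (u (t)) (q) (m (t) (q) (q)))

1. (h (m (u (t)) (h (q) (q)) (m (t) (q) (q))) (q))  →  (m (u (t)) (h (q) (q)) (m (t) (q) (q)))
2. (m (u (t)) (h (q) (q)) (m (t) (q) (q)))  →  (m (u (t)) (q) (m (t) (q) (q)))


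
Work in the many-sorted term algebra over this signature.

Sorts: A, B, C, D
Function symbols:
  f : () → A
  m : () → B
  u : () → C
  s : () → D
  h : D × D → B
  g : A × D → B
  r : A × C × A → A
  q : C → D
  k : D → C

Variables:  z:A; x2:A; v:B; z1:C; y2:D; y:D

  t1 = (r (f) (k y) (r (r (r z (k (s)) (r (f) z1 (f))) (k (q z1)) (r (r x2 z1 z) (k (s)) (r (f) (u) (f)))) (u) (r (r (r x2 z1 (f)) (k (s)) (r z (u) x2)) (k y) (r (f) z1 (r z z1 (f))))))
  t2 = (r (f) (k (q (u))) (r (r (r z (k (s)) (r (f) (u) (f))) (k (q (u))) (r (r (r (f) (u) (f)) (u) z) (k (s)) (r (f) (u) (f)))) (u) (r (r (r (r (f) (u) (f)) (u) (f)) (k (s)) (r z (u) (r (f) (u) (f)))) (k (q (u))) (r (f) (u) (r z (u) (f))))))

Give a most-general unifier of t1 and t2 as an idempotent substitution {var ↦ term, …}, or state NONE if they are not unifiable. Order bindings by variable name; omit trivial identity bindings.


{x2 ↦ (r (f) (u) (f)), y ↦ (q (u)), z1 ↦ (u)}


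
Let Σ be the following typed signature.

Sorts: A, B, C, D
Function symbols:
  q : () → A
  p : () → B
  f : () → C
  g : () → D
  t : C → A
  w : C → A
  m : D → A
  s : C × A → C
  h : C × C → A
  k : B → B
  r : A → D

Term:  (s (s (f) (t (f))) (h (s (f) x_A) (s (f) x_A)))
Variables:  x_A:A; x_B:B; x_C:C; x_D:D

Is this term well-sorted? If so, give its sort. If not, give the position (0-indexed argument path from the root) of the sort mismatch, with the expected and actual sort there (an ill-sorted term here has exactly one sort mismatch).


well-sorted; sort = C

    (f) : C
      (f) : C
    (t (f)) : A
  (s (f) (t (f))) : C
      (f) : C
      x_A : A
    (s (f) x_A) : C
      (f) : C
      x_A : A
    (s (f) x_A) : C
  (h (s (f) x_A) (s (f) x_A)) : A
(s (s (f) (t (f))) (h (s (f) x_A) (s (f) x_A))) : C


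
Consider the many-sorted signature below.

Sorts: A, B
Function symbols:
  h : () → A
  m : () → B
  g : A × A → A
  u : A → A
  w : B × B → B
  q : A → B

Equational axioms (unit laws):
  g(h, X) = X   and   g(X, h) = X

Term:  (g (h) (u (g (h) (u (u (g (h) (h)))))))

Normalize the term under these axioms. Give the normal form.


1. (g (h) (u (g (h) (u (u (g (h) (h)))))))  →  (u (g (h) (u (u (g (h) (h))))))
2. (u (g (h) (u (u (g (h) (h))))))  →  (u (u (u (g (h) (h)))))
3. (u (u (u (g (h) (h)))))  →  (u (u (u (h))))

normal form = (u (u (u (h))))


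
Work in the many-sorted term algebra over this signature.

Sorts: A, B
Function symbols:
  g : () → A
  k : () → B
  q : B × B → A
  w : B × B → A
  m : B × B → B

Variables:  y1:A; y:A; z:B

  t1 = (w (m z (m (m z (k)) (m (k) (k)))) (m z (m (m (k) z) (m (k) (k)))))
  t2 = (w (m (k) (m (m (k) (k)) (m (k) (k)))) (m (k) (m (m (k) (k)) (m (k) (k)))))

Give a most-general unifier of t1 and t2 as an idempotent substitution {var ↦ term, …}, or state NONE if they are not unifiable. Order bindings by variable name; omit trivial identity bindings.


{z ↦ (k)}


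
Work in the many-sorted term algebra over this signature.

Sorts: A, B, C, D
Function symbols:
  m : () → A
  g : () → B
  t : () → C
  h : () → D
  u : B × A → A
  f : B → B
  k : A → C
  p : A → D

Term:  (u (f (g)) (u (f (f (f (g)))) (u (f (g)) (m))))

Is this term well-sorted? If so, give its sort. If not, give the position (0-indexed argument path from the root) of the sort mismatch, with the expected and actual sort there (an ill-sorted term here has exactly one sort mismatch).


    (g) : B
  (f (g)) : B
          (g) : B
        (f (g)) : B
      (f (f (g))) : B
    (f (f (f (g)))) : B
        (g) : B
      (f (g)) : B
      (m) : A
    (u (f (g)) (m)) : A
  (u (f (f (f (g)))) (u (f (g)) (m))) : A
(u (f (g)) (u (f (f (f (g)))) (u (f (g)) (m)))) : A

well-sorted; sort = A


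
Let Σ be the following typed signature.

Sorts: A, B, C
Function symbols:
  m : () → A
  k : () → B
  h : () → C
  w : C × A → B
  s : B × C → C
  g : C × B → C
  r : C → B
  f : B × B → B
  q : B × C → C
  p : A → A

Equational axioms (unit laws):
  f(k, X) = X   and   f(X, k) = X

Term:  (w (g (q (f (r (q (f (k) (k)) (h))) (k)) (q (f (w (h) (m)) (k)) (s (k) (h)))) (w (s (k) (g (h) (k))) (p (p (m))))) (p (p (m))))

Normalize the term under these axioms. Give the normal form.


normal form = (w (g (q (r (q (k) (h))) (q (w (h) (m)) (s (k) (h)))) (w (s (k) (g (h) (k))) (p (p (m))))) (p (p (m))))

1. (w (g (q (f (r (q (f (k) (k)) (h))) (k)) (q (f (w (h) (m)) (k)) (s (k) (h)))) (w (s (k) (g (h) (k))) (p (p (m))))) (p (p (m))))  →  (w (g (q (r (q (f (k) (k)) (h))) (q (f (w (h) (m)) (k)) (s (k) (h)))) (w (s (k) (g (h) (k))) (p (p (m))))) (p (p (m))))
2. (w (g (q (r (q (f (k) (k)) (h))) (q (f (w (h) (m)) (k)) (s (k) (h)))) (w (s (k) (g (h) (k))) (p (p (m))))) (p (p (m))))  →  (w (g (q (r (q (k) (h))) (q (f (w (h) (m)) (k)) (s (k) (h)))) (w (s (k) (g (h) (k))) (p (p (m))))) (p (p (m))))
3. (w (g (q (r (q (k) (h))) (q (f (w (h) (m)) (k)) (s (k) (h)))) (w (s (k) (g (h) (k))) (p (p (m))))) (p (p (m))))  →  (w (g (q (r (q (k) (h))) (q (w (h) (m)) (s (k) (h)))) (w (s (k) (g (h) (k))) (p (p (m))))) (p (p (m))))


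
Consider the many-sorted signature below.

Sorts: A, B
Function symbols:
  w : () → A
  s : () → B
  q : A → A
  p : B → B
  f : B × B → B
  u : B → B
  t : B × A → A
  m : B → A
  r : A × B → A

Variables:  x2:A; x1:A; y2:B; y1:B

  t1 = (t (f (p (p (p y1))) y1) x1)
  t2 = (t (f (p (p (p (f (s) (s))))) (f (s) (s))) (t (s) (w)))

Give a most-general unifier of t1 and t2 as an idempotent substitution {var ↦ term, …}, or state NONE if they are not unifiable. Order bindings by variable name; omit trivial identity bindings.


{x1 ↦ (t (s) (w)), y1 ↦ (f (s) (s))}


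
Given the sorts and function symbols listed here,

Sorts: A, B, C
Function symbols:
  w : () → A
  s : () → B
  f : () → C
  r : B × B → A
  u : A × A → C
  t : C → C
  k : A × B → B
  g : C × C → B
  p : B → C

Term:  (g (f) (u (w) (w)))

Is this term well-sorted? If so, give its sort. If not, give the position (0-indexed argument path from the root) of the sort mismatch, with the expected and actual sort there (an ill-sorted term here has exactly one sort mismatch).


well-sorted; sort = B

  (f) : C
    (w) : A
    (w) : A
  (u (w) (w)) : C
(g (f) (u (w) (w))) : B


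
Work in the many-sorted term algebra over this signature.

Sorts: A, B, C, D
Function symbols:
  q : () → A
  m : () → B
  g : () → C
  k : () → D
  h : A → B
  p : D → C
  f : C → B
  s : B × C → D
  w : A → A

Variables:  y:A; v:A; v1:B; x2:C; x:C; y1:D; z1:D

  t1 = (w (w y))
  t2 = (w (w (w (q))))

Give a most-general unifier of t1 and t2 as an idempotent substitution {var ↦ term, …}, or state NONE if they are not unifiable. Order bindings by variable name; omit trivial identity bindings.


{y ↦ (w (q))}


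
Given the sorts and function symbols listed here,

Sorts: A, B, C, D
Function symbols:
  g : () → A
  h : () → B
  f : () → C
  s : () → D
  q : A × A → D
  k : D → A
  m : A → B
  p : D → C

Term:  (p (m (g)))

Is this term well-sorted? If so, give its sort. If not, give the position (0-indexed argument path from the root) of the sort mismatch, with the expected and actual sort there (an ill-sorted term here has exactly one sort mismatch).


    (g) : A
  (m (g)) : B
(p (m (g))) : ✗ arg 0 at [0] has sort B, expected D

ill-sorted at position [0]: expected D, got B


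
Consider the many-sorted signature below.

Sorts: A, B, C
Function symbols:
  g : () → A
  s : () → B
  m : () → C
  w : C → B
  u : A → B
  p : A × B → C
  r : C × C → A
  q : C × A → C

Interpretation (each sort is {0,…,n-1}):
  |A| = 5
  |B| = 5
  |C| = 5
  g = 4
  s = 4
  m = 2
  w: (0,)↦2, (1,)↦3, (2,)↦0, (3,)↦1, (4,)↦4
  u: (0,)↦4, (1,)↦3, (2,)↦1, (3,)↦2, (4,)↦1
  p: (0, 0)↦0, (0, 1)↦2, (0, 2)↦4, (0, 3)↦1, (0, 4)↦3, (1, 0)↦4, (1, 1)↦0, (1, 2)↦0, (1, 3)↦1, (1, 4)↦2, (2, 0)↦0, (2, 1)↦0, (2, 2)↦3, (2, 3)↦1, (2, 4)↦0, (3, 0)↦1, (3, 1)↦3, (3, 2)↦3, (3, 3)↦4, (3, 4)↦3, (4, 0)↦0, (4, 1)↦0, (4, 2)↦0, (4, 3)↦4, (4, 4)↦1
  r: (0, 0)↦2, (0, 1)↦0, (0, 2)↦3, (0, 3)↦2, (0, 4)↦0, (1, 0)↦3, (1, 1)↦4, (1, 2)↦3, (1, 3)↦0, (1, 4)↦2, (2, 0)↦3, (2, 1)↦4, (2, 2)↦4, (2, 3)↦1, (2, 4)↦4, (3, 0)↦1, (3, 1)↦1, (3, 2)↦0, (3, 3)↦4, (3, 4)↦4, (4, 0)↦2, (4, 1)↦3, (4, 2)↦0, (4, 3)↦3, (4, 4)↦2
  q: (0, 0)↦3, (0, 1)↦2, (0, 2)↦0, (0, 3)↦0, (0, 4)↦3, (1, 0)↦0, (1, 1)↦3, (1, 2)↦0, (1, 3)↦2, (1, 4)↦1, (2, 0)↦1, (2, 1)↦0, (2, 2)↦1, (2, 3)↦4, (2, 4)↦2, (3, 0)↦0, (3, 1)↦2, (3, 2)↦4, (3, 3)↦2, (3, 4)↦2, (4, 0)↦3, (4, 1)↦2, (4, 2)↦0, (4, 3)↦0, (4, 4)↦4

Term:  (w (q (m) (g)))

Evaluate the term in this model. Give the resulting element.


value = 0

  m = 2
  g = 4
  (q (m) (g)) = q(2, 4) = 2
  (w (q (m) (g))) = w(2,) = 0


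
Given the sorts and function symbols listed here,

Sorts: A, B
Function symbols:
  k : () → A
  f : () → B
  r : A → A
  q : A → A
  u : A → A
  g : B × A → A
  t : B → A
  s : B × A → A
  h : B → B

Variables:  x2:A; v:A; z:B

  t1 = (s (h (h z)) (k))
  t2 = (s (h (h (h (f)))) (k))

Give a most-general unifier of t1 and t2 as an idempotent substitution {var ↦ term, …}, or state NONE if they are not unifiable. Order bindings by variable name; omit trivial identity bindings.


{z ↦ (h (f))}


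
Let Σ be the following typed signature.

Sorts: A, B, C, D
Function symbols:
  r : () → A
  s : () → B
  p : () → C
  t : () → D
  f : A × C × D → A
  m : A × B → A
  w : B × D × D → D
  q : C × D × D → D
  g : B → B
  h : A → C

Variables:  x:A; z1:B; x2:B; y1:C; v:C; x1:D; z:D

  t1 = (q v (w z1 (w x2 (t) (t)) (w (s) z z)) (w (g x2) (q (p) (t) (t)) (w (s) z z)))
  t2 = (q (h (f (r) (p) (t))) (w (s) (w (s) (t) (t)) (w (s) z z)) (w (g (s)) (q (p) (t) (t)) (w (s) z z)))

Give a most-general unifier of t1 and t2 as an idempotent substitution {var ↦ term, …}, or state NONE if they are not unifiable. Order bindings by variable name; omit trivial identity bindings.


{v ↦ (h (f (r) (p) (t))), x2 ↦ (s), z1 ↦ (s)}


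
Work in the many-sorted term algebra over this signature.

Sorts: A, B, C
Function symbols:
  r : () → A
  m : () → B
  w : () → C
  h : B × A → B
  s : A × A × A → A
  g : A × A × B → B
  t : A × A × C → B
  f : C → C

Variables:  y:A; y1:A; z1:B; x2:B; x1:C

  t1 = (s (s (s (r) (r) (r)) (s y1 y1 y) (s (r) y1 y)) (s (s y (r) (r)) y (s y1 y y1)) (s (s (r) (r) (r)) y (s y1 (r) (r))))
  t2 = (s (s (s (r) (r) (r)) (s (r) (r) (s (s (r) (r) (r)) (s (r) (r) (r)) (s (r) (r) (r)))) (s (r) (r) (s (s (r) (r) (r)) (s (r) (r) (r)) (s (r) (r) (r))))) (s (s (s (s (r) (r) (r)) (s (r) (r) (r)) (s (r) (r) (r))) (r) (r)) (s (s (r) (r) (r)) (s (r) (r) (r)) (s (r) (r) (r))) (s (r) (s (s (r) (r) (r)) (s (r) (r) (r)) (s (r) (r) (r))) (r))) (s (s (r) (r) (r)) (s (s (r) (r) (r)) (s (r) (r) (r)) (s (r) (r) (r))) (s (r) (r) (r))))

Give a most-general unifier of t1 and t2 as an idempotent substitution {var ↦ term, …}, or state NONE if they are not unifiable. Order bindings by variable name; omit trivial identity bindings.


{y ↦ (s (s (r) (r) (r)) (s (r) (r) (r)) (s (r) (r) (r))), y1 ↦ (r)}


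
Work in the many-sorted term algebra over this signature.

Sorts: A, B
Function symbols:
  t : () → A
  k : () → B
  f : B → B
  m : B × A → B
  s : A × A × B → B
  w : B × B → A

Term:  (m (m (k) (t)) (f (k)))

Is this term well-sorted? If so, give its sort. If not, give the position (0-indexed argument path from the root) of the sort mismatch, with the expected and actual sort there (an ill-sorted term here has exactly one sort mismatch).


ill-sorted at position [1]: expected A, got B

    (k) : B
    (t) : A
  (m (k) (t)) : B
    (k) : B
  (f (k)) : B
(m (m (k) (t)) (f (k))) : ✗ arg 1 at [1] has sort B, expected A


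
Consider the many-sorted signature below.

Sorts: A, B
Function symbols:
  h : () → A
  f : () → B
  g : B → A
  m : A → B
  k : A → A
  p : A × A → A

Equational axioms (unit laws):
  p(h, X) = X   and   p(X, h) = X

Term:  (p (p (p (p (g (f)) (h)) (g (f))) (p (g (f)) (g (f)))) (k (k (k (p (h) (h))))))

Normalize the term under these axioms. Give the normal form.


normal form = (p (p (p (g (f)) (g (f))) (p (g (f)) (g (f)))) (k (k (k (h)))))

1. (p (p (p (p (g (f)) (h)) (g (f))) (p (g (f)) (g (f)))) (k (k (k (p (h) (h))))))  →  (p (p (p (g (f)) (g (f))) (p (g (f)) (g (f)))) (k (k (k (p (h) (h))))))
2. (p (p (p (g (f)) (g (f))) (p (g (f)) (g (f)))) (k (k (k (p (h) (h))))))  →  (p (p (p (g (f)) (g (f))) (p (g (f)) (g (f)))) (k (k (k (h)))))


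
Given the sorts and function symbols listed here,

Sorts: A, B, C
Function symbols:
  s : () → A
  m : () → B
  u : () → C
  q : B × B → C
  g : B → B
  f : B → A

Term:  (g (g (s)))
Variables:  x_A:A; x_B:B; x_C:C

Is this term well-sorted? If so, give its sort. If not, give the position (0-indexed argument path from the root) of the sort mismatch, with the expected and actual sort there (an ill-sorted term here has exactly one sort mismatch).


    (s) : A
  (g (s)) : ✗ arg 0 at [0, 0] has sort A, expected B

ill-sorted at position [0, 0]: expected B, got A


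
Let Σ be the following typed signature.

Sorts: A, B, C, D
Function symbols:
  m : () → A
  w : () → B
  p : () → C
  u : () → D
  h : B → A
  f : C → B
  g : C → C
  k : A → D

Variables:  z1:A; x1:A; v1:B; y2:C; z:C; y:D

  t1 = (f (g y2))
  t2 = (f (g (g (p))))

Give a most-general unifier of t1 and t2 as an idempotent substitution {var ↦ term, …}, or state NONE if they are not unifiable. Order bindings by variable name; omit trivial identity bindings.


{y2 ↦ (g (p))}


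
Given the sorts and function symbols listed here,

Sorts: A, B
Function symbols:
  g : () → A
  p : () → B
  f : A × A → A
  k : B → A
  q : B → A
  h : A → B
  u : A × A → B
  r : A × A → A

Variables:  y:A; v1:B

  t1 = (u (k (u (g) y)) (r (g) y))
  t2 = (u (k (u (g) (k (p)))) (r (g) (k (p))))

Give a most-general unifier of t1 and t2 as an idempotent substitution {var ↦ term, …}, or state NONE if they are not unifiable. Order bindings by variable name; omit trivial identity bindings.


{y ↦ (k (p))}


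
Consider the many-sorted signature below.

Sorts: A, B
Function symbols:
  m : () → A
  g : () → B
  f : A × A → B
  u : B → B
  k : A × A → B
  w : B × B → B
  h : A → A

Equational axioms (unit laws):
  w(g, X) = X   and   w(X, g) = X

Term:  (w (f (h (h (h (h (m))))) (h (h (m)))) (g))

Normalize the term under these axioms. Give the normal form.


1. (w (f (h (h (h (h (m))))) (h (h (m)))) (g))  →  (f (h (h (h (h (m))))) (h (h (m))))

normal form = (f (h (h (h (h (m))))) (h (h (m))))


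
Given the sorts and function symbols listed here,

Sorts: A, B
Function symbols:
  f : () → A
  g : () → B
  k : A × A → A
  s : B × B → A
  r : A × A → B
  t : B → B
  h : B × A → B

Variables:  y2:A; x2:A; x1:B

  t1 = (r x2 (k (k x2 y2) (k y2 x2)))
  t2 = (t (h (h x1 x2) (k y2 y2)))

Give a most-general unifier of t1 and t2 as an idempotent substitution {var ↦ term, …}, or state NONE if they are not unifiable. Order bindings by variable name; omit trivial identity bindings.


head clash or occurs-check failure — not unifiable

NONE (not unifiable)


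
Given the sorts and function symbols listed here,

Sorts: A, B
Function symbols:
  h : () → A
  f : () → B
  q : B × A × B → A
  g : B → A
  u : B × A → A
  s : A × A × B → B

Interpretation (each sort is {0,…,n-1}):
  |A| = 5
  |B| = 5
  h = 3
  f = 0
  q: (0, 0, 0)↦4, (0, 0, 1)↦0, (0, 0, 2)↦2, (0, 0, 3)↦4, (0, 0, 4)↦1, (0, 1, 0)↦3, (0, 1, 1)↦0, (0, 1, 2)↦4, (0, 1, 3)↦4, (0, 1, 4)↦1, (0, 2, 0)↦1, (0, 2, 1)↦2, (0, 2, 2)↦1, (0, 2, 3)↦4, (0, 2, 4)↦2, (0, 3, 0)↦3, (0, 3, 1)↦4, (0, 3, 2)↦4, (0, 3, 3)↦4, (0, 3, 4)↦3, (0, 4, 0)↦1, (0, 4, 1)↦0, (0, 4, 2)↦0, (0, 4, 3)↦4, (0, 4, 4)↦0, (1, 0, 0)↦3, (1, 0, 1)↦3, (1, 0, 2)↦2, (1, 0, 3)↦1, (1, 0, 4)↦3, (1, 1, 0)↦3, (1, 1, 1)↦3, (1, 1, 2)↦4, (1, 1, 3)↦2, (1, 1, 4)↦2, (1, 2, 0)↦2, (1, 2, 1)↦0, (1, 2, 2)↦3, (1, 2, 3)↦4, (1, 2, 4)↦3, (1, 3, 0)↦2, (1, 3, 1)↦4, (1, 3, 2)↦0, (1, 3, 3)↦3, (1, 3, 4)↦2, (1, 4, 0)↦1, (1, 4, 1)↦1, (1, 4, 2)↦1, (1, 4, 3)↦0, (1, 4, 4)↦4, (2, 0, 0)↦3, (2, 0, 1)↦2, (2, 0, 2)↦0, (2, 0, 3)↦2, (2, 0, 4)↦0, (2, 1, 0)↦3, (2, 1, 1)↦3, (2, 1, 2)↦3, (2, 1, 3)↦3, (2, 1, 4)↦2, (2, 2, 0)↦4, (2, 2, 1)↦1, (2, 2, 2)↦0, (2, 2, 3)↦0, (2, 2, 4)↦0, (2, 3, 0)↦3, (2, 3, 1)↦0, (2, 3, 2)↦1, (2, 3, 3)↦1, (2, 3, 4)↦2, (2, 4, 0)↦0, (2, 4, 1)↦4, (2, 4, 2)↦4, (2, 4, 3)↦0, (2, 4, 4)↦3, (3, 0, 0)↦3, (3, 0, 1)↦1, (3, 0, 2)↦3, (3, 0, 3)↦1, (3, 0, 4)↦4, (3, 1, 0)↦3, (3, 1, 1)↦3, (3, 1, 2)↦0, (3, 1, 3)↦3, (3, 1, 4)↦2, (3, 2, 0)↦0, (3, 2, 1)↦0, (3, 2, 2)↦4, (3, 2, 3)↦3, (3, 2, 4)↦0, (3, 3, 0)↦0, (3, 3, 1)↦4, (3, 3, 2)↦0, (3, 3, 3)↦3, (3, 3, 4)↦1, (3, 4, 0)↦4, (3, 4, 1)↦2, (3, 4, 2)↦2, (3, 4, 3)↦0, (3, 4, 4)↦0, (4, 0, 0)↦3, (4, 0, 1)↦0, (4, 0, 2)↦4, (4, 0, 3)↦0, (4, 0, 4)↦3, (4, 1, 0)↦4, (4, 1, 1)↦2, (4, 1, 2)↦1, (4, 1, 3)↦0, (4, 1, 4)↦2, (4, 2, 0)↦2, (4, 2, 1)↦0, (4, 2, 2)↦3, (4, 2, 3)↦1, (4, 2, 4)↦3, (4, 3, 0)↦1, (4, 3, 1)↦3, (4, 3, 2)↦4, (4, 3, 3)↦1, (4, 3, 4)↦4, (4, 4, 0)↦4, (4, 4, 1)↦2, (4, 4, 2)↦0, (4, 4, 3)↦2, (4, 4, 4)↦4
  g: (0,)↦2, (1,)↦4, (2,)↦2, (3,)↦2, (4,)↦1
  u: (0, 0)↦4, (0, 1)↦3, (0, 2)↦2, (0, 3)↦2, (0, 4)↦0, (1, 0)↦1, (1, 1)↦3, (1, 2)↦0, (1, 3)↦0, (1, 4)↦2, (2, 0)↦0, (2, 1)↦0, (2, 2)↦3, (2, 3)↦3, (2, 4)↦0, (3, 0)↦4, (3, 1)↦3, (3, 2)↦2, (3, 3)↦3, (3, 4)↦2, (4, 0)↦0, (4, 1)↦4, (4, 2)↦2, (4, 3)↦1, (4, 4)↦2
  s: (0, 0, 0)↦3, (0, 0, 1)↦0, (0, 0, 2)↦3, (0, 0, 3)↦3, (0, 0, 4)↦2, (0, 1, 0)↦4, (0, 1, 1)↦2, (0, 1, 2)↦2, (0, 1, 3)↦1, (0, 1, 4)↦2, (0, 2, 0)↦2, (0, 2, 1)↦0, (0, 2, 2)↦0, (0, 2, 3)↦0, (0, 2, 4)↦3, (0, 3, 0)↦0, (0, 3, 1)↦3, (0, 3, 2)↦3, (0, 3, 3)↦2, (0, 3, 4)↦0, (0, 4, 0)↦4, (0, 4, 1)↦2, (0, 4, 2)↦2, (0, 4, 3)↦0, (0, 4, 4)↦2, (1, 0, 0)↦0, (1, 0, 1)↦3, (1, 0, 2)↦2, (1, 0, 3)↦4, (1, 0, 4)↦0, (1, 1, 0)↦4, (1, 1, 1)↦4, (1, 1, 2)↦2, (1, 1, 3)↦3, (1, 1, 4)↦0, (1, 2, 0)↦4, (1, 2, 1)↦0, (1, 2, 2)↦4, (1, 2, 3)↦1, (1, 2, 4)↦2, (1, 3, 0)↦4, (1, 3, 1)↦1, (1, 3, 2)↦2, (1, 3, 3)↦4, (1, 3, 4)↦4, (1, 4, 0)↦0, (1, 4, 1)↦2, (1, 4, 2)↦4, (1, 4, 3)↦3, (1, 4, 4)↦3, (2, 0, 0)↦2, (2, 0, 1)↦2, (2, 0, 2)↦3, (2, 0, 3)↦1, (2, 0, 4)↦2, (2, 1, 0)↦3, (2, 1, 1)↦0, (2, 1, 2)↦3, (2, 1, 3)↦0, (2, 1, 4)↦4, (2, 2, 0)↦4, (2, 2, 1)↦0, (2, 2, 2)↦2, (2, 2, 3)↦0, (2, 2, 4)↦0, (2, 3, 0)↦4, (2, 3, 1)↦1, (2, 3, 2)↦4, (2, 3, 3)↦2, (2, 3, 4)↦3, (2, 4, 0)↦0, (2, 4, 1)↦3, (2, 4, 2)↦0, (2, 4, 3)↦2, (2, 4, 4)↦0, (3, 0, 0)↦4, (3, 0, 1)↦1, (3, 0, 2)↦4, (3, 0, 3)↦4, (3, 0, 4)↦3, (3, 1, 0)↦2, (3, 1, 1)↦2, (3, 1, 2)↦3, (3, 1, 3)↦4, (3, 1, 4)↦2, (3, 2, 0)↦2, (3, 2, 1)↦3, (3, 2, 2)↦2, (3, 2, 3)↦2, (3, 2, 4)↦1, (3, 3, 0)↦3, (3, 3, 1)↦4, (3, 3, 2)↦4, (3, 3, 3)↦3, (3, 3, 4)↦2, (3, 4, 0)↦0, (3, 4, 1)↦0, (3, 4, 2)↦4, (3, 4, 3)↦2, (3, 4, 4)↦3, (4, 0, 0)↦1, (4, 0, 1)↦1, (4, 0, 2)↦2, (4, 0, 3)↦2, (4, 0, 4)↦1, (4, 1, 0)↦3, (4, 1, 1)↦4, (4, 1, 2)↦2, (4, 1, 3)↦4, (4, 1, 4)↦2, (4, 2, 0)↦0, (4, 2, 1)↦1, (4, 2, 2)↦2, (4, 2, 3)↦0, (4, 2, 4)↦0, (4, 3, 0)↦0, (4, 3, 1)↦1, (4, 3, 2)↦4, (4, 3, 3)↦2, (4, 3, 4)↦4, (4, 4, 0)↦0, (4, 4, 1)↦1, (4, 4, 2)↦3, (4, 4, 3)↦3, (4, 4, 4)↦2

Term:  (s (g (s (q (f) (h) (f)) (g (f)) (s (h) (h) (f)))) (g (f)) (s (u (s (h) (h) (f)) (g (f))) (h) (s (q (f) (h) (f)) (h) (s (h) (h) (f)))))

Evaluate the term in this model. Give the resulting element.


  f = 0
  h = 3
  f = 0
  (q (f) (h) (f)) = q(0, 3, 0) = 3
  f = 0
  (g (f)) = g(0,) = 2
  h = 3
  h = 3
  f = 0
  (s (h) (h) (f)) = s(3, 3, 0) = 3
  (s (q (f) (h) (f)) (g (f)) (s (h) (h) (f))) = s(3, 2, 3) = 2
  (g (s (q (f) (h) (f)) (g (f)) (s (h) (h) (f)))) = g(2,) = 2
  f = 0
  (g (f)) = g(0,) = 2
  h = 3
  h = 3
  f = 0
  (s (h) (h) (f)) = s(3, 3, 0) = 3
  f = 0
  (g (f)) = g(0,) = 2
  (u (s (h) (h) (f)) (g (f))) = u(3, 2) = 2
  h = 3
  f = 0
  h = 3
  f = 0
  (q (f) (h) (f)) = q(0, 3, 0) = 3
  h = 3
  h = 3
  h = 3
  f = 0
  (s (h) (h) (f)) = s(3, 3, 0) = 3
  (s (q (f) (h) (f)) (h) (s (h) (h) (f))) = s(3, 3, 3) = 3
  (s (u (s (h) (h) (f)) (g (f))) (h) (s (q (f) (h) (f)) (h) (s (h) (h) (f)))) = s(2, 3, 3) = 2
  (s (g (s (q (f) (h) (f)) (g (f)) (s (h) (h) (f)))) (g (f)) (s (u (s (h) (h) (f)) (g (f))) (h) (s (q (f) (h) (f)) (h) (s (h) (h) (f))))) = s(2, 2, 2) = 2

value = 2


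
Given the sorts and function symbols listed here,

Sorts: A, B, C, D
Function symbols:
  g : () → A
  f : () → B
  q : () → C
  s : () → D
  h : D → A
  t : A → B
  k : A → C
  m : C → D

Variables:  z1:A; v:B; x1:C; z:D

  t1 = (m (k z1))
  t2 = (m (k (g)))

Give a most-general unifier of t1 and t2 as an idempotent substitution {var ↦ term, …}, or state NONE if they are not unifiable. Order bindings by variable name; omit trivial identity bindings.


{z1 ↦ (g)}


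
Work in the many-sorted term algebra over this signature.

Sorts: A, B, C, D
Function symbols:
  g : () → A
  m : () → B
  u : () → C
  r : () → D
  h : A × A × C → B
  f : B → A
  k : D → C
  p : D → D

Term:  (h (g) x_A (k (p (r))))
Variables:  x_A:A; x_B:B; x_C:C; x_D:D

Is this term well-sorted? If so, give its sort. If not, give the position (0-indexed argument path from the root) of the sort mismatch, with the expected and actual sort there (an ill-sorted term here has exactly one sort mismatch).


  (g) : A
  x_A : A
      (r) : D
    (p (r)) : D
  (k (p (r))) : C
(h (g) x_A (k (p (r)))) : B

well-sorted; sort = B


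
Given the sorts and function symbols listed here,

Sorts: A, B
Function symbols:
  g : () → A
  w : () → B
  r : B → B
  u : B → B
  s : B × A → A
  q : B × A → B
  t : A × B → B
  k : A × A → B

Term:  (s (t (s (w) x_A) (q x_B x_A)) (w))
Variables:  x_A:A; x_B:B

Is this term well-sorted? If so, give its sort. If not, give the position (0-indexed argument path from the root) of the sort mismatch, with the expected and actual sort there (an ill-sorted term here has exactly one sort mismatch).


ill-sorted at position [1]: expected A, got B

      (w) : B
      x_A : A
    (s (w) x_A) : A
      x_B : B
      x_A : A
    (q x_B x_A) : B
  (t (s (w) x_A) (q x_B x_A)) : B
  (w) : B
(s (t (s (w) x_A) (q x_B x_A)) (w)) : ✗ arg 1 at [1] has sort B, expected A


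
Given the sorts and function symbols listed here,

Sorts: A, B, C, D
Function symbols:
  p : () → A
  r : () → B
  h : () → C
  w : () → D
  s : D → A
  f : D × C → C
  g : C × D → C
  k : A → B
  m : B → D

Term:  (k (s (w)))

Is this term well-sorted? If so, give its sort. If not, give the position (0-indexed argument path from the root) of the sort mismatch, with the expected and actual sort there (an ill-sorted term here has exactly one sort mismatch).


    (w) : D
  (s (w)) : A
(k (s (w))) : B

well-sorted; sort = B


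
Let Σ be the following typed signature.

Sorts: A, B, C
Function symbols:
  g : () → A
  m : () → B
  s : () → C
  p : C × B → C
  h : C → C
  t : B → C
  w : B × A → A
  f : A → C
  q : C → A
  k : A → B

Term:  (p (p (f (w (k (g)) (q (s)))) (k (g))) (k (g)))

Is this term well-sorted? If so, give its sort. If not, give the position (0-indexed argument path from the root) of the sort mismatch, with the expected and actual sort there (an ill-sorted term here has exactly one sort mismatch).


          (g) : A
        (k (g)) : B
          (s) : C
        (q (s)) : A
      (w (k (g)) (q (s))) : A
    (f (w (k (g)) (q (s)))) : C
      (g) : A
    (k (g)) : B
  (p (f (w (k (g)) (q (s)))) (k (g))) : C
    (g) : A
  (k (g)) : B
(p (p (f (w (k (g)) (q (s)))) (k (g))) (k (g))) : C

well-sorted; sort = C


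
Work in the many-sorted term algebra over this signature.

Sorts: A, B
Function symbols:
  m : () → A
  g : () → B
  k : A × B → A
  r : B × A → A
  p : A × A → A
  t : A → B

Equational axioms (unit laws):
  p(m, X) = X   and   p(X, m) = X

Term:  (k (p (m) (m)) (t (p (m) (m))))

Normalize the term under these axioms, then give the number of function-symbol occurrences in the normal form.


1. (k (p (m) (m)) (t (p (m) (m))))  →  (k (m) (t (p (m) (m))))
2. (k (m) (t (p (m) (m))))  →  (k (m) (t (m)))
normal form: (k (m) (t (m)))

size = 4


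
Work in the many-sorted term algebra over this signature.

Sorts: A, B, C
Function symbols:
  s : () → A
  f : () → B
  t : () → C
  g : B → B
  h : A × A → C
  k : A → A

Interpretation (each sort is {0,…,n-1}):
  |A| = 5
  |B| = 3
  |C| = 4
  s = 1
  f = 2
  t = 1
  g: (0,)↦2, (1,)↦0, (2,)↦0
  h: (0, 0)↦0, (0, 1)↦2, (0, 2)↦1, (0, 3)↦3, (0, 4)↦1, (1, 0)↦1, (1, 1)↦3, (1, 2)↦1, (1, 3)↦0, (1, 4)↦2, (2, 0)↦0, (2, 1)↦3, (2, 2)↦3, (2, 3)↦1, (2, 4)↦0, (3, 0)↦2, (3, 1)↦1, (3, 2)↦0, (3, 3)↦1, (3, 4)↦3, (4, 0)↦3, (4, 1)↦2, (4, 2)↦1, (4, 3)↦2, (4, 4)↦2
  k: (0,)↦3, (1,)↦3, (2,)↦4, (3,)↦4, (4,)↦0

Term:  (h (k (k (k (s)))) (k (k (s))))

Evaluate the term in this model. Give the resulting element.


  s = 1
  (k (s)) = k(1,) = 3
  (k (k (s))) = k(3,) = 4
  (k (k (k (s)))) = k(4,) = 0
  s = 1
  (k (s)) = k(1,) = 3
  (k (k (s))) = k(3,) = 4
  (h (k (k (k (s)))) (k (k (s)))) = h(0, 4) = 1

value = 1


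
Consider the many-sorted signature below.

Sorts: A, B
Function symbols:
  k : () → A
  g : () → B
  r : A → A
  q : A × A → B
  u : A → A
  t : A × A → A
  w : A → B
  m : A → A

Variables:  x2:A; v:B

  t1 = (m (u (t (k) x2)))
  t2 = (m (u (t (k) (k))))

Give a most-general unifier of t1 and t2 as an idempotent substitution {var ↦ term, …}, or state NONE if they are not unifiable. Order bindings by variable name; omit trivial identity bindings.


{x2 ↦ (k)}


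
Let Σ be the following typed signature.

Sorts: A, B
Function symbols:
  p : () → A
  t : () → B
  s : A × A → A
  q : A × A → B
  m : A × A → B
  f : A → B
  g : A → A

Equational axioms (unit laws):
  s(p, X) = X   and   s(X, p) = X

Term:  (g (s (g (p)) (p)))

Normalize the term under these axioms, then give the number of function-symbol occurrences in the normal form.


size = 3

1. (g (s (g (p)) (p)))  →  (g (g (p)))
normal form: (g (g (p)))


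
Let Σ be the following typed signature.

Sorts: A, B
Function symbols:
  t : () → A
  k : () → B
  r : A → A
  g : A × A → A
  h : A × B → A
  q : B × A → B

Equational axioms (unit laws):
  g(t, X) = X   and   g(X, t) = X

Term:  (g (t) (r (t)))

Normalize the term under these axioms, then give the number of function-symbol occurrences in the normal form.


size = 2

1. (g (t) (r (t)))  →  (r (t))
normal form: (r (t))


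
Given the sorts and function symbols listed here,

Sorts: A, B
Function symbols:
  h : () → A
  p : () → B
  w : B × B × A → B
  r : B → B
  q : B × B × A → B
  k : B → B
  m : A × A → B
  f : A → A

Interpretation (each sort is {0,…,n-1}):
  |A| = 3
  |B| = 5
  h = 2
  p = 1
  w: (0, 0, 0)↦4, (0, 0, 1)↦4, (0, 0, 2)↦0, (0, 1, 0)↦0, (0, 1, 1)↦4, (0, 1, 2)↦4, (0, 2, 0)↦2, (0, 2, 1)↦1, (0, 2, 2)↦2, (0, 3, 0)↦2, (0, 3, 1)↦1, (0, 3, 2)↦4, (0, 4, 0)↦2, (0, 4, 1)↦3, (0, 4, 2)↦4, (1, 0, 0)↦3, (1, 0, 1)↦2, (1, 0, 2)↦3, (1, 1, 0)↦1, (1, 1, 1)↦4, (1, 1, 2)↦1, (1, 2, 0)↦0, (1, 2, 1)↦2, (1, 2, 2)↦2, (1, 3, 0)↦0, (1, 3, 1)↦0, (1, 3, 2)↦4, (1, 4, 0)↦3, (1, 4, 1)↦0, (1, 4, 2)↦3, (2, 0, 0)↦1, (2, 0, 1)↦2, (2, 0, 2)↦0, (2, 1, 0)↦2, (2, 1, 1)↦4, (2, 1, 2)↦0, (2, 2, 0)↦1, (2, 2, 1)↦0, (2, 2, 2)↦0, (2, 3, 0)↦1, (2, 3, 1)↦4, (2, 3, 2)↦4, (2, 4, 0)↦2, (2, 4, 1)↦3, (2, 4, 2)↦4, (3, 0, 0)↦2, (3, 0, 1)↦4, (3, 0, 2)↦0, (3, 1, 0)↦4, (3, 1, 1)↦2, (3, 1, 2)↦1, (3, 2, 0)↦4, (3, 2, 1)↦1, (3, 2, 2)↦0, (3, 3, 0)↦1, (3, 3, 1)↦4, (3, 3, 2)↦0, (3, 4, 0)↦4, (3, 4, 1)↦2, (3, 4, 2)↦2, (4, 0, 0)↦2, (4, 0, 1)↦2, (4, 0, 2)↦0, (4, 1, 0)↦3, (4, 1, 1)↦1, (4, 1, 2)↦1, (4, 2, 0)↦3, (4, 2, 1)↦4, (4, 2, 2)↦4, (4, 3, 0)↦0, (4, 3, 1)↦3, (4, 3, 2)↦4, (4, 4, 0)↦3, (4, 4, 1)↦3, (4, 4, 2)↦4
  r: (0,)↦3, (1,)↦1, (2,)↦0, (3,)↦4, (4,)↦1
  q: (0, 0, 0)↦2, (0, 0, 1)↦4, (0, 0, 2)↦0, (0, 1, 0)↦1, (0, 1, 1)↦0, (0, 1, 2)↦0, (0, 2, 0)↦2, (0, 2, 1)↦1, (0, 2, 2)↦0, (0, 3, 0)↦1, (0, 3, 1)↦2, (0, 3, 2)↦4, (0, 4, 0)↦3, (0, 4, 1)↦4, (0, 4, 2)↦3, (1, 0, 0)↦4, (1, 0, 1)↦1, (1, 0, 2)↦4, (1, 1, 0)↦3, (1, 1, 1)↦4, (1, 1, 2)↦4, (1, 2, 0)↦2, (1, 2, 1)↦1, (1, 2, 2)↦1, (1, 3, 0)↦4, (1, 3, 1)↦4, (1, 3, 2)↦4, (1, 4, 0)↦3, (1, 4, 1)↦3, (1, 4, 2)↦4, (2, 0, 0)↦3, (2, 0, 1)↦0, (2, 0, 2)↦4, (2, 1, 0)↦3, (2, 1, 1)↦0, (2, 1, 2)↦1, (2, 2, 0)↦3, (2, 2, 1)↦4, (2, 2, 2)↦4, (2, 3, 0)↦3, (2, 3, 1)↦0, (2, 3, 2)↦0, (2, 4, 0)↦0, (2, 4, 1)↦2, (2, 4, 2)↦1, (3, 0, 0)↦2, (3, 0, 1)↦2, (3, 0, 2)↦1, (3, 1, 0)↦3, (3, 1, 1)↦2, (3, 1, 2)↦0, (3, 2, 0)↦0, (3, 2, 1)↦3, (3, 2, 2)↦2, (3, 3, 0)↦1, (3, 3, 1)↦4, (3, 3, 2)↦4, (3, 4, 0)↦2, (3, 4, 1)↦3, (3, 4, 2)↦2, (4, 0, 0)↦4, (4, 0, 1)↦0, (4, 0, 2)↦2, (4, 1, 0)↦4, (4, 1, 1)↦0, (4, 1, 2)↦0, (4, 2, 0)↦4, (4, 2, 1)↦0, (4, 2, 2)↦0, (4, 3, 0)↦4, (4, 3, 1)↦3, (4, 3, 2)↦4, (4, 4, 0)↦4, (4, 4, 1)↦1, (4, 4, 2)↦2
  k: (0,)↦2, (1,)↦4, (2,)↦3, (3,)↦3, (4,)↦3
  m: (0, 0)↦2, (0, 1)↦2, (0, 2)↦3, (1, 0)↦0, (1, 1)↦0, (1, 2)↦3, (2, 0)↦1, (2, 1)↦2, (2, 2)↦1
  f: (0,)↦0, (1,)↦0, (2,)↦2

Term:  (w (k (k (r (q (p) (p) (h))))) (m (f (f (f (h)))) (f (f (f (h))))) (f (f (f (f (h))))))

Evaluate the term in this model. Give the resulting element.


  p = 1
  p = 1
  h = 2
  (q (p) (p) (h)) = q(1, 1, 2) = 4
  (r (q (p) (p) (h))) = r(4,) = 1
  (k (r (q (p) (p) (h)))) = k(1,) = 4
  (k (k (r (q (p) (p) (h))))) = k(4,) = 3
  h = 2
  (f (h)) = f(2,) = 2
  (f (f (h))) = f(2,) = 2
  (f (f (f (h)))) = f(2,) = 2
  h = 2
  (f (h)) = f(2,) = 2
  (f (f (h))) = f(2,) = 2
  (f (f (f (h)))) = f(2,) = 2
  (m (f (f (f (h)))) (f (f (f (h))))) = m(2, 2) = 1
  h = 2
  (f (h)) = f(2,) = 2
  (f (f (h))) = f(2,) = 2
  (f (f (f (h)))) = f(2,) = 2
  (f (f (f (f (h))))) = f(2,) = 2
  (w (k (k (r (q (p) (p) (h))))) (m (f (f (f (h)))) (f (f (f (h))))) (f (f (f (f (h)))))) = w(3, 1, 2) = 1

value = 1


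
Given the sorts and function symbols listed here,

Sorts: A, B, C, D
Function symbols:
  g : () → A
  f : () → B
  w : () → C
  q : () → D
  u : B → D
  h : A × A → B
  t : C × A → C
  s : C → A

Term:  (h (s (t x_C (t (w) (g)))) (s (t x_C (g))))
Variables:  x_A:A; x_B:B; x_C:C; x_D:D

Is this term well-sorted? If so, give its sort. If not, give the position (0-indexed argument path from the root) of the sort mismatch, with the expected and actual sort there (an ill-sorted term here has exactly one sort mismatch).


ill-sorted at position [0, 0, 1]: expected A, got C

      x_C : C
        (w) : C
        (g) : A
      (t (w) (g)) : C
    (t x_C (t (w) (g))) : ✗ arg 1 at [0, 0, 1] has sort C, expected A
      x_C : C
      (g) : A
    (t x_C (g)) : C
  (s (t x_C (g))) : A


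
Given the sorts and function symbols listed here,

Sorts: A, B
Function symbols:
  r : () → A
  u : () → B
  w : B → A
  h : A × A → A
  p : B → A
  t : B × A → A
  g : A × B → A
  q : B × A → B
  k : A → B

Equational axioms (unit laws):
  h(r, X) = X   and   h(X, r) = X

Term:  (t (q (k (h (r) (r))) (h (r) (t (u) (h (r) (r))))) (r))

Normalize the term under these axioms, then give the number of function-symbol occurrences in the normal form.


1. (t (q (k (h (r) (r))) (h (r) (t (u) (h (r) (r))))) (r))  →  (t (q (k (r)) (h (r) (t (u) (h (r) (r))))) (r))
2. (t (q (k (r)) (h (r) (t (u) (h (r) (r))))) (r))  →  (t (q (k (r)) (t (u) (h (r) (r)))) (r))
3. (t (q (k (r)) (t (u) (h (r) (r)))) (r))  →  (t (q (k (r)) (t (u) (r))) (r))
normal form: (t (q (k (r)) (t (u) (r))) (r))

size = 8


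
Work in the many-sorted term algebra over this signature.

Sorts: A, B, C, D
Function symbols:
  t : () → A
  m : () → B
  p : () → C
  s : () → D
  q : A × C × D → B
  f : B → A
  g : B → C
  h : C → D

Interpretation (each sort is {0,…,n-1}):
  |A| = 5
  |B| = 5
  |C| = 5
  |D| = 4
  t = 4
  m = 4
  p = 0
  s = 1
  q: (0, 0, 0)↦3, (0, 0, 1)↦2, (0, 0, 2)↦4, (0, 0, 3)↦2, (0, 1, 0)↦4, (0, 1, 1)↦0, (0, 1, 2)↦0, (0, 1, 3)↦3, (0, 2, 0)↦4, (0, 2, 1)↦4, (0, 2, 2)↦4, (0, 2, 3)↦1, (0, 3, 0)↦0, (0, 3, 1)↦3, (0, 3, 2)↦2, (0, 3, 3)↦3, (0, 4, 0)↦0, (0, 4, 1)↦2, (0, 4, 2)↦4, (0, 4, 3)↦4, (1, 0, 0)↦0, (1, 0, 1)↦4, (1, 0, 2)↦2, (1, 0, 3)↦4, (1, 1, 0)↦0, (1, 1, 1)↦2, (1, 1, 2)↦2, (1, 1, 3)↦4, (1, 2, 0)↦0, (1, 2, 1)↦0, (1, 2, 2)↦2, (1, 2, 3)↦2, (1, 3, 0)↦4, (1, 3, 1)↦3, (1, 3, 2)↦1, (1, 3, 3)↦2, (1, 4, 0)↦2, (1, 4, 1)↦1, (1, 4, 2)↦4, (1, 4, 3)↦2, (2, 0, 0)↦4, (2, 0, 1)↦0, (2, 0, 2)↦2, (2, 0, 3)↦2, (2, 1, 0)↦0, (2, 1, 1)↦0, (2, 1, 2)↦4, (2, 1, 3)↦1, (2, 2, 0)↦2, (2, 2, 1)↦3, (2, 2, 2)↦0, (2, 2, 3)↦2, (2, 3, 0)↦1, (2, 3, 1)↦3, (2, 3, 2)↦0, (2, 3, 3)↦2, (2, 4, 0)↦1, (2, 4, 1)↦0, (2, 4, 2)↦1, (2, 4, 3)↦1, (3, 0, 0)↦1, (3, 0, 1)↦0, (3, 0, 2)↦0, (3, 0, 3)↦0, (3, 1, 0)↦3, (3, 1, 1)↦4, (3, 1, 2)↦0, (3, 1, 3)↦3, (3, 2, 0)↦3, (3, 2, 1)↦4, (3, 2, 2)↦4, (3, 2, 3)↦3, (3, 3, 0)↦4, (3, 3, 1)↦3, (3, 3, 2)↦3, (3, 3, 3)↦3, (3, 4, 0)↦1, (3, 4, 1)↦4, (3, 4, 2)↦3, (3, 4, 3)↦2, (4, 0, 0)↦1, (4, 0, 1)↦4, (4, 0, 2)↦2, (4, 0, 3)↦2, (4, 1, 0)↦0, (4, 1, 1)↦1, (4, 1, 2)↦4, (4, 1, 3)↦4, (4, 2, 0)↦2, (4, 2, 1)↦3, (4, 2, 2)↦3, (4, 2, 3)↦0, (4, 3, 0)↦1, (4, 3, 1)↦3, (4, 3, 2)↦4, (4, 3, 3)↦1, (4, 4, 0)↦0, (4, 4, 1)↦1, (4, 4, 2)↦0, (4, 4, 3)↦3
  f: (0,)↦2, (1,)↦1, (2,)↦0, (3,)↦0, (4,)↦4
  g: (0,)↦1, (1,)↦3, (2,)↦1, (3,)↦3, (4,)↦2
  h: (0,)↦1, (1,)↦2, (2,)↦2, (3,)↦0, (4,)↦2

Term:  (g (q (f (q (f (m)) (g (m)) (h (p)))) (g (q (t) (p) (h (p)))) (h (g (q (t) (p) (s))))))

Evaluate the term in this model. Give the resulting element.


value = 2

  m = 4
  (f (m)) = f(4,) = 4
  m = 4
  (g (m)) = g(4,) = 2
  p = 0
  (h (p)) = h(0,) = 1
  (q (f (m)) (g (m)) (h (p))) = q(4, 2, 1) = 3
  (f (q (f (m)) (g (m)) (h (p)))) = f(3,) = 0
  t = 4
  p = 0
  p = 0
  (h (p)) = h(0,) = 1
  (q (t) (p) (h (p))) = q(4, 0, 1) = 4
  (g (q (t) (p) (h (p)))) = g(4,) = 2
  t = 4
  p = 0
  s = 1
  (q (t) (p) (s)) = q(4, 0, 1) = 4
  (g (q (t) (p) (s))) = g(4,) = 2
  (h (g (q (t) (p) (s)))) = h(2,) = 2
  (q (f (q (f (m)) (g (m)) (h (p)))) (g (q (t) (p) (h (p)))) (h (g (q (t) (p) (s))))) = q(0, 2, 2) = 4
  (g (q (f (q (f (m)) (g (m)) (h (p)))) (g (q (t) (p) (h (p)))) (h (g (q (t) (p) (s)))))) = g(4,) = 2


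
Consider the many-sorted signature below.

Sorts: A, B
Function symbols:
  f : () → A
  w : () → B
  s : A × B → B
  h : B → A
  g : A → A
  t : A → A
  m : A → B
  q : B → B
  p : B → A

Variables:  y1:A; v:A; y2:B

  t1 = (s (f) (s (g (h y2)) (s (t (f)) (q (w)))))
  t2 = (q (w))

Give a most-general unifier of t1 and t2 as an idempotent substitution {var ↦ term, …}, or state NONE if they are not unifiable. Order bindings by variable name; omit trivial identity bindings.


NONE (not unifiable)

head clash or occurs-check failure — not unifiable


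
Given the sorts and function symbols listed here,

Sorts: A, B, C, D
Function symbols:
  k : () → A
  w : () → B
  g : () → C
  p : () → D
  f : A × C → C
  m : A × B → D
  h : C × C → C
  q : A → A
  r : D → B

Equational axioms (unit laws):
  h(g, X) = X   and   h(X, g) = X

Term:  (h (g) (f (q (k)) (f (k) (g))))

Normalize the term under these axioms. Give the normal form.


normal form = (f (q (k)) (f (k) (g)))

1. (h (g) (f (q (k)) (f (k) (g))))  →  (f (q (k)) (f (k) (g)))


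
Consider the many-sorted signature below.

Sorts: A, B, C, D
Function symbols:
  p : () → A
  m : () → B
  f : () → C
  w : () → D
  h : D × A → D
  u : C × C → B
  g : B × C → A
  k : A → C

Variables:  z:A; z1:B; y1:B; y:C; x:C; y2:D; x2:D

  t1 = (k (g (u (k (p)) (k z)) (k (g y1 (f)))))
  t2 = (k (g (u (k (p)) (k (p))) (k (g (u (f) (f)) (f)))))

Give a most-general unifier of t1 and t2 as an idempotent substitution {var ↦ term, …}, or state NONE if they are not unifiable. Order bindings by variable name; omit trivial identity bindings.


{y1 ↦ (u (f) (f)), z ↦ (p)}
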